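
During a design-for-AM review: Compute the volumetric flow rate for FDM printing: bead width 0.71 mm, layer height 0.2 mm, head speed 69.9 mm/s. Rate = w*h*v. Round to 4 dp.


Rate = 0.71 * 0.2 * 69.9 = 9.9258 mm^3/s


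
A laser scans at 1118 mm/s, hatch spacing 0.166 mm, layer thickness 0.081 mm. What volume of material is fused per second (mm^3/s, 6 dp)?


Rate = 1118 * 0.166 * 0.081 = 15.032628 mm^3/s


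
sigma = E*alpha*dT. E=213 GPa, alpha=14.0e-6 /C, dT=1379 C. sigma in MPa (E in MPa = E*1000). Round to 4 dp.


sigma = 213*1000 * 14.0e-6 * 1379 = 4112.178 MPa


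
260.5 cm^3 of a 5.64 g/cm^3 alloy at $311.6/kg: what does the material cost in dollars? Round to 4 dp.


Mass = 260.5*5.64/1000 = 1.46922 kg
Cost = 1.46922 * 311.6 = 457.809 $


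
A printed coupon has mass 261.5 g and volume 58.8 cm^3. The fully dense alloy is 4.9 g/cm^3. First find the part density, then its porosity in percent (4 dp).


rho_part = 261.5 / 58.8 = 4.44727891 g/cm^3
Porosity = (1 - 4.44727891/4.9)*100 = 9.2392 %


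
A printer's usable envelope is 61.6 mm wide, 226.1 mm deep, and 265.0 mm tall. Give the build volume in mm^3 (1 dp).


V = 61.6 * 226.1 * 265.0 = 3690856.4 mm^3


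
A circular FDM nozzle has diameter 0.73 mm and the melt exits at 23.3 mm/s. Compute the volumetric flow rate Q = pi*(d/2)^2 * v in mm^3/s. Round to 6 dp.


A = pi*(0.73/2)^2 = 0.41853868 mm^2
Q = 0.41853868 * 23.3 = 9.751951 mm^3/s


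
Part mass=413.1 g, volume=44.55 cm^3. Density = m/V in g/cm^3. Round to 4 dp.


rho = 413.1 / 44.55 = 9.2727 g/cm^3


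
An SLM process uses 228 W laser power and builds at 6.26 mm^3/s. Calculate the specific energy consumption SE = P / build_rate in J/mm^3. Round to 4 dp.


SE = 228 / 6.26 = 36.4217 J/mm^3


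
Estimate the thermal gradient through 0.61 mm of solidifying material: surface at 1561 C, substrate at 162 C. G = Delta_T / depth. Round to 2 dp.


G = (1561-162)/0.61 = 2293.44 C/mm


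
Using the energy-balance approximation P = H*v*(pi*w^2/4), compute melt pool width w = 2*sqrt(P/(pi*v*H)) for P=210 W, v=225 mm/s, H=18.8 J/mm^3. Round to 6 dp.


w = 2*sqrt(210/(pi*225*18.8)) = 0.251417 mm


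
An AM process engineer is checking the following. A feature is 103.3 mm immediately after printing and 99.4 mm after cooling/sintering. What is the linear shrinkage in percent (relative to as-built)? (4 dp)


Shrinkage = ((103.3-99.4)/103.3)*100 = 3.7754 %


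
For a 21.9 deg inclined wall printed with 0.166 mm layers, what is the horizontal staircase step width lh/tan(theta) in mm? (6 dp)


step = 0.166 / tan(21.9) = 0.412938 mm


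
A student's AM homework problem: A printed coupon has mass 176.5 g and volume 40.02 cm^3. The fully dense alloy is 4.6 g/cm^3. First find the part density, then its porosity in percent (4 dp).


rho_part = 176.5 / 40.02 = 4.41029485 g/cm^3
Porosity = (1 - 4.41029485/4.6)*100 = 4.124 %


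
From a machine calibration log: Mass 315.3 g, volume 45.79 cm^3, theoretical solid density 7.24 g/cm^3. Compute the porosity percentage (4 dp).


rho_part = 315.3 / 45.79 = 6.88578292 g/cm^3
Porosity = (1 - 6.88578292/7.24)*100 = 4.8925 %


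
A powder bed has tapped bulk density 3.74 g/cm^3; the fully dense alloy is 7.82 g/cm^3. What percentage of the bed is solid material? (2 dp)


Packing = (3.74/7.82)*100 = 47.83 %


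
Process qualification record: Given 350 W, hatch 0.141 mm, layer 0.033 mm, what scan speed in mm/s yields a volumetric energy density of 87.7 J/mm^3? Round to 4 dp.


v = 350 / (87.7*0.141*0.033) = 857.7 mm/s


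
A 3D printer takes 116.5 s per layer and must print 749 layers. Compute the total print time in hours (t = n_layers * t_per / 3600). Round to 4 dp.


t = 749 * 116.5 / 3600 = 24.2385 hrs


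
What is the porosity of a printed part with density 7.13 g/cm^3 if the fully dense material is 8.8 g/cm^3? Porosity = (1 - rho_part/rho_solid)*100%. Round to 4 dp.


Porosity = (1-7.13/8.8)*100 = 18.9773 %


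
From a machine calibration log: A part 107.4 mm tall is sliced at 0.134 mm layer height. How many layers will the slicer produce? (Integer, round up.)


Layers = ceil(107.4/0.134) = 802


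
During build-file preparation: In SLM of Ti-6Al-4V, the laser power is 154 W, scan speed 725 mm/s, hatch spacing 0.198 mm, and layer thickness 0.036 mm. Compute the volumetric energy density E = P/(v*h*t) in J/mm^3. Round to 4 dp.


E = 154 / (725*0.198*0.036) = 29.7999 J/mm^3


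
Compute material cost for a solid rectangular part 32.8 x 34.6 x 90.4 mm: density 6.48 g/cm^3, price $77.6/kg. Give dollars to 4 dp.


V = 32.8 * 34.6 * 90.4 = 102593.152 mm^3 = 102.593152 cm^3
Mass = 102.593152 * 6.48 / 1000 = 0.66480362 kg
Cost = 0.66480362 * 77.6 = 51.5888 $


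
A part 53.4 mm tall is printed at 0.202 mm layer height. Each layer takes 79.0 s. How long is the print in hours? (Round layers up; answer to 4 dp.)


Layers = ceil(53.4/0.202) = 265
t = 265 * 79.0 / 3600 = 5.8153 hrs


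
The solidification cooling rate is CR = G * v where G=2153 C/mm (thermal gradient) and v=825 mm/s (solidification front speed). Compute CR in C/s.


CR = 2153 * 825 = 1776225 C/s


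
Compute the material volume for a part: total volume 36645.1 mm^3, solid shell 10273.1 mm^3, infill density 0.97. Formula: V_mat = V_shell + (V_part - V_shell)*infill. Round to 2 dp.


V_infill = (36645.1 - 10273.1) * 0.97 = 25580.84
V_total = 10273.1 + 25580.84 = 35853.94 mm^3


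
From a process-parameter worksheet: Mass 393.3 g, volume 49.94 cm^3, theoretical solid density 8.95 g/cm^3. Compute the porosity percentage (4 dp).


rho_part = 393.3 / 49.94 = 7.87545054 g/cm^3
Porosity = (1 - 7.87545054/8.95)*100 = 12.0061 %


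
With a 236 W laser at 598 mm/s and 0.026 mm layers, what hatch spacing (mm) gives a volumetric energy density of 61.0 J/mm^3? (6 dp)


h = 236 / (61.0*598*0.026) = 0.248833 mm


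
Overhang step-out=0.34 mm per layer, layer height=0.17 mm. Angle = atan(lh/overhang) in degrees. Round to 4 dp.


angle = atan(0.17/0.34) = 26.5651 degrees


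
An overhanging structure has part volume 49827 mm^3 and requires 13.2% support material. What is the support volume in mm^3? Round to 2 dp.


V_support = 49827 * 0.132 = 6577.16 mm^3


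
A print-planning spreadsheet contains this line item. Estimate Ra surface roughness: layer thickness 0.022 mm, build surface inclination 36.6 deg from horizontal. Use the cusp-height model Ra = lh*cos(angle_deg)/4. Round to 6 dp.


Ra = 0.022 * cos(36.6) / 4 = 0.004415 mm


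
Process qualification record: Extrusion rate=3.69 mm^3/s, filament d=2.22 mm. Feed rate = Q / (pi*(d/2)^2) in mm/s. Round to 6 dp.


A = pi*(2.22/2)^2 = 3.870756
v = 3.69 / 3.870756 = 0.953302 mm/s


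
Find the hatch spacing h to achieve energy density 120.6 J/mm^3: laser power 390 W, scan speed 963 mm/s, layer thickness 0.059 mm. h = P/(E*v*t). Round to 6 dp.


h = 390 / (120.6*963*0.059) = 0.056917 mm


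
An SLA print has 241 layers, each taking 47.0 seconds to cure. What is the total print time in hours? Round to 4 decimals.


t = 241 * 47.0 / 3600 = 3.1464 hrs


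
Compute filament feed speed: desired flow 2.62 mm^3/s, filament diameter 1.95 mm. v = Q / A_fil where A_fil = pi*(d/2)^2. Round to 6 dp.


A = pi*(1.95/2)^2 = 2.986477
v = 2.62 / 2.986477 = 0.877288 mm/s


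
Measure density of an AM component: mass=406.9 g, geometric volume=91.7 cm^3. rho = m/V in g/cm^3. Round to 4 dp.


rho = 406.9 / 91.7 = 4.4373 g/cm^3


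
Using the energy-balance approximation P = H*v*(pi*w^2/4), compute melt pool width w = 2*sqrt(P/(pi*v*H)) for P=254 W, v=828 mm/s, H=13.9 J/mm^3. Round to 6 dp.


w = 2*sqrt(254/(pi*828*13.9)) = 0.167629 mm


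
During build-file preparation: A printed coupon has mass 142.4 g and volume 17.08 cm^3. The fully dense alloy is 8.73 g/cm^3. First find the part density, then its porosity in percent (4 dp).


rho_part = 142.4 / 17.08 = 8.33723653 g/cm^3
Porosity = (1 - 8.33723653/8.73)*100 = 4.499 %


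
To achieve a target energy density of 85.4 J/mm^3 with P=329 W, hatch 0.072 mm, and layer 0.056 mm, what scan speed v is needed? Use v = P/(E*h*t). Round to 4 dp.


v = 329 / (85.4*0.072*0.056) = 955.471 mm/s


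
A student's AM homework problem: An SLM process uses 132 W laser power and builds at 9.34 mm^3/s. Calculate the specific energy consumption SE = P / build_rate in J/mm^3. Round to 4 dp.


SE = 132 / 9.34 = 14.1328 J/mm^3


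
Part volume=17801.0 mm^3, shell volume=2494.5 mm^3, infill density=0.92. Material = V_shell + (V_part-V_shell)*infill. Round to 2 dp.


V_infill = (17801.0 - 2494.5) * 0.92 = 14081.98
V_total = 2494.5 + 14081.98 = 16576.48 mm^3


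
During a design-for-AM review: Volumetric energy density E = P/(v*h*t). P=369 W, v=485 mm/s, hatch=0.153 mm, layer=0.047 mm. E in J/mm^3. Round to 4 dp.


E = 369 / (485*0.153*0.047) = 105.8024 J/mm^3


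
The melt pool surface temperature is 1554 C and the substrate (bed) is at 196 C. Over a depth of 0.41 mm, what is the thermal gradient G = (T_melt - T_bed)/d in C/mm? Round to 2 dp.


G = (1554-196)/0.41 = 3312.2 C/mm


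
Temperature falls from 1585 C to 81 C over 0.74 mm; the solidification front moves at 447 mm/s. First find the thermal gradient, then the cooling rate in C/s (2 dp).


G = (1585-81)/0.74 = 2032.43243243 C/mm
CR = 2032.43243243 * 447 = 908497.3 C/s


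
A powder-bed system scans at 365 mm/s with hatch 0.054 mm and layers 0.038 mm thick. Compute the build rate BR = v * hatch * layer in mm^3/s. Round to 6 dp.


Rate = 365 * 0.054 * 0.038 = 0.74898 mm^3/s


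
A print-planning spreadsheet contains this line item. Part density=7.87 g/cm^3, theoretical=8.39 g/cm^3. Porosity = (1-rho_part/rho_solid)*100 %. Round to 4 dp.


Porosity = (1-7.87/8.39)*100 = 6.1979 %


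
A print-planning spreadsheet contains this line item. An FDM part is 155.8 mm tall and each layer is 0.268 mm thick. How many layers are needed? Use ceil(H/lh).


Layers = ceil(155.8/0.268) = 582


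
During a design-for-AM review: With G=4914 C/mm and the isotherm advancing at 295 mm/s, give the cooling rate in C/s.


CR = 4914 * 295 = 1449630 C/s


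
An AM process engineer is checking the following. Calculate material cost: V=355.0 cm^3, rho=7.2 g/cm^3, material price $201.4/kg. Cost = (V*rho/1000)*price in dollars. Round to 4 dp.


Mass = 355.0*7.2/1000 = 2.556 kg
Cost = 2.556 * 201.4 = 514.7784 $


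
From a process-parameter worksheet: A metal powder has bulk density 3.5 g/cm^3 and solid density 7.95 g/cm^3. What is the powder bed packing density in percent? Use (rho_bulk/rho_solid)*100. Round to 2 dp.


Packing = (3.5/7.95)*100 = 44.03 %


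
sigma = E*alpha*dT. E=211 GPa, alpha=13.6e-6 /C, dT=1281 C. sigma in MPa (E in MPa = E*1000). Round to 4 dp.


sigma = 211*1000 * 13.6e-6 * 1281 = 3675.9576 MPa


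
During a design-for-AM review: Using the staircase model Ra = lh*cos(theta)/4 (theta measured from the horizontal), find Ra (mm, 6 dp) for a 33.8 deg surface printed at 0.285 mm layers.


Ra = 0.285 * cos(33.8) / 4 = 0.059208 mm


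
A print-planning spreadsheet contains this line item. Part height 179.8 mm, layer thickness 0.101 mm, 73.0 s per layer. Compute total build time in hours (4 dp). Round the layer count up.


Layers = ceil(179.8/0.101) = 1781
t = 1781 * 73.0 / 3600 = 36.1147 hrs


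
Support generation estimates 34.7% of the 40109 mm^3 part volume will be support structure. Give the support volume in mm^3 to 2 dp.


V_support = 40109 * 0.347 = 13917.82 mm^3


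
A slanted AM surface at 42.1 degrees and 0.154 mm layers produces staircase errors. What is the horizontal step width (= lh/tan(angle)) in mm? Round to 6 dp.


step = 0.154 / tan(42.1) = 0.170435 mm


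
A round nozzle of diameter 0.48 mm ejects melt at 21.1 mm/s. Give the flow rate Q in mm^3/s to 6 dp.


A = pi*(0.48/2)^2 = 0.18095574 mm^2
Q = 0.18095574 * 21.1 = 3.818166 mm^3/s


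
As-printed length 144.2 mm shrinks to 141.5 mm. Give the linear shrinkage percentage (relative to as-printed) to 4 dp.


Shrinkage = ((144.2-141.5)/144.2)*100 = 1.8724 %


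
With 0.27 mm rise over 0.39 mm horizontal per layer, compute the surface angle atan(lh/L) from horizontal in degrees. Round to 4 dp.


angle = atan(0.27/0.39) = 34.6952 degrees


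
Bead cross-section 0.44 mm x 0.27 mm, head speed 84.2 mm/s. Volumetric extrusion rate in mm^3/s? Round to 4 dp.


Rate = 0.44 * 0.27 * 84.2 = 10.003 mm^3/s


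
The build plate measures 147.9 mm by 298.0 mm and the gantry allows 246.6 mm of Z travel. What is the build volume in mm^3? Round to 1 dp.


V = 147.9 * 298.0 * 246.6 = 10868697.7 mm^3


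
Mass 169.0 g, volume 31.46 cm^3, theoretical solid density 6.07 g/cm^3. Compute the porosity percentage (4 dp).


rho_part = 169.0 / 31.46 = 5.37190083 g/cm^3
Porosity = (1 - 5.37190083/6.07)*100 = 11.5008 %


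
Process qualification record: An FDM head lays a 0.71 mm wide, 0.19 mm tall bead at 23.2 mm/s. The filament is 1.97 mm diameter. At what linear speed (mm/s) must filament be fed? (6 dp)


Q = 0.71 * 0.19 * 23.2 = 3.12968 mm^3/s
A_fil = pi*(1.97/2)^2 = 3.04805173 mm^2
v_feed = 3.12968 / 3.04805173 = 1.02678 mm/s


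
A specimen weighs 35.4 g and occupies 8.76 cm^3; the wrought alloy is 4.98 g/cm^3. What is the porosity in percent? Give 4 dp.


rho_part = 35.4 / 8.76 = 4.04109589 g/cm^3
Porosity = (1 - 4.04109589/4.98)*100 = 18.8535 %


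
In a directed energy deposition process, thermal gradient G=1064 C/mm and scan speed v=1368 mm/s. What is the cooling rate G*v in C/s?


CR = 1064 * 1368 = 1455552 C/s


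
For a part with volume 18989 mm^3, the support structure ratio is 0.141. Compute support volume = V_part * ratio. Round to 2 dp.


V_support = 18989 * 0.141 = 2677.45 mm^3


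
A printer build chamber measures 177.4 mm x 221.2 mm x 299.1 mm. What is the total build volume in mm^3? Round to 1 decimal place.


V = 177.4 * 221.2 * 299.1 = 11736947.2 mm^3


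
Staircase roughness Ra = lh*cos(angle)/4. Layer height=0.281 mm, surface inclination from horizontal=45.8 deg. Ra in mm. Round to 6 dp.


Ra = 0.281 * cos(45.8) / 4 = 0.048976 mm


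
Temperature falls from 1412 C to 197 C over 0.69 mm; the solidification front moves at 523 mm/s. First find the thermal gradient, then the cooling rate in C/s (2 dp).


G = (1412-197)/0.69 = 1760.86956522 C/mm
CR = 1760.86956522 * 523 = 920934.78 C/s


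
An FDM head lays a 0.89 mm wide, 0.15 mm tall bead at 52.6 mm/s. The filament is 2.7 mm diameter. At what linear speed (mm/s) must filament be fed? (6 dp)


Q = 0.89 * 0.15 * 52.6 = 7.0221 mm^3/s
A_fil = pi*(2.7/2)^2 = 5.72555261 mm^2
v_feed = 7.0221 / 5.72555261 = 1.226449 mm/s


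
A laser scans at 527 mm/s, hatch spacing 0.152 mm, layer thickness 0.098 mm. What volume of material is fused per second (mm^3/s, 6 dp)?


Rate = 527 * 0.152 * 0.098 = 7.850192 mm^3/s


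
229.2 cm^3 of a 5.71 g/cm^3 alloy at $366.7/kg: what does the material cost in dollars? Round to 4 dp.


Mass = 229.2*5.71/1000 = 1.308732 kg
Cost = 1.308732 * 366.7 = 479.912 $


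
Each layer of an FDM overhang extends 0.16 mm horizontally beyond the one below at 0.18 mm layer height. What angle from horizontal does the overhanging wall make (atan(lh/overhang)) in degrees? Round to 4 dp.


angle = atan(0.18/0.16) = 48.3665 degrees


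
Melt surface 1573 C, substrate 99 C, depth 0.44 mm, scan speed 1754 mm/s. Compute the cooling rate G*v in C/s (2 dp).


G = (1573-99)/0.44 = 3350.0 C/mm
CR = 3350.0 * 1754 = 5875900.0 C/s


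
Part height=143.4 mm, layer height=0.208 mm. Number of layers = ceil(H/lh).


Layers = ceil(143.4/0.208) = 690


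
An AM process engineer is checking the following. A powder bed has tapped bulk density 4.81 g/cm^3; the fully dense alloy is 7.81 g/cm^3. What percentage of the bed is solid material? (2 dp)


Packing = (4.81/7.81)*100 = 61.59 %


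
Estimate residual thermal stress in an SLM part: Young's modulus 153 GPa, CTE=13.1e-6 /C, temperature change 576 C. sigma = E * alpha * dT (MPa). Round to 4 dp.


sigma = 153*1000 * 13.1e-6 * 576 = 1154.4768 MPa


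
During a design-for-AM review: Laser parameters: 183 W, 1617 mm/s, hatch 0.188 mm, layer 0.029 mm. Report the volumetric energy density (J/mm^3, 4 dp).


E = 183 / (1617*0.188*0.029) = 20.758 J/mm^3


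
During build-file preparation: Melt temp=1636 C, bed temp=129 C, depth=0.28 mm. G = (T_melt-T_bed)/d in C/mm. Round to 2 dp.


G = (1636-129)/0.28 = 5382.14 C/mm


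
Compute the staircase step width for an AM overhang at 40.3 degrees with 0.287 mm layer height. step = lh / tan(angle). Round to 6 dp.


step = 0.287 / tan(40.3) = 0.338419 mm


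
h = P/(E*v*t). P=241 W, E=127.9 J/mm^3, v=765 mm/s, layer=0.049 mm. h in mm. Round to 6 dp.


h = 241 / (127.9*765*0.049) = 0.050268 mm


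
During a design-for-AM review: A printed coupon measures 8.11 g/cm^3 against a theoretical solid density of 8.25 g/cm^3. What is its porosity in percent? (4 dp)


Porosity = (1-8.11/8.25)*100 = 1.697 %


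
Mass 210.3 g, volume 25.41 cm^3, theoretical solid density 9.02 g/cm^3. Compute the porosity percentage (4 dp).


rho_part = 210.3 / 25.41 = 8.27626919 g/cm^3
Porosity = (1 - 8.27626919/9.02)*100 = 8.2454 %


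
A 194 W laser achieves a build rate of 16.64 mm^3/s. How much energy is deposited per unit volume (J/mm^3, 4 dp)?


SE = 194 / 16.64 = 11.6587 J/mm^3


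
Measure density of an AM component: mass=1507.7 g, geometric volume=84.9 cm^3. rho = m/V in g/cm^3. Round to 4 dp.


rho = 1507.7 / 84.9 = 17.7585 g/cm^3


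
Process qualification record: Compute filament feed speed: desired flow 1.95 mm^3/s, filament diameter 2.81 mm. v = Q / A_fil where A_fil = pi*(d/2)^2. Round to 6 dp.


A = pi*(2.81/2)^2 = 6.201582
v = 1.95 / 6.201582 = 0.314436 mm/s


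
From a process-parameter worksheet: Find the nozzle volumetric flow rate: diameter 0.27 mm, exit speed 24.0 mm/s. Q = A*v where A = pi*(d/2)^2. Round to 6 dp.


A = pi*(0.27/2)^2 = 0.05725553 mm^2
Q = 0.05725553 * 24.0 = 1.374133 mm^3/s


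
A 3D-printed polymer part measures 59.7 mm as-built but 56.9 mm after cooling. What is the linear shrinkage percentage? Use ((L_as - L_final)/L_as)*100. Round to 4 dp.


Shrinkage = ((59.7-56.9)/59.7)*100 = 4.6901 %


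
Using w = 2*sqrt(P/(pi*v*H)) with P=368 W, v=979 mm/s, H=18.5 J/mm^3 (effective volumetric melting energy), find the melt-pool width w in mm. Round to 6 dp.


w = 2*sqrt(368/(pi*979*18.5)) = 0.160843 mm


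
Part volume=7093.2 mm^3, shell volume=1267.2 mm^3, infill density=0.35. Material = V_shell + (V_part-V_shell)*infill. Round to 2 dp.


V_infill = (7093.2 - 1267.2) * 0.35 = 2039.1
V_total = 1267.2 + 2039.1 = 3306.3 mm^3


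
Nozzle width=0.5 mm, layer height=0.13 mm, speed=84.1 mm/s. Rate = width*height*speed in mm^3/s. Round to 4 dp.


Rate = 0.5 * 0.13 * 84.1 = 5.4665 mm^3/s


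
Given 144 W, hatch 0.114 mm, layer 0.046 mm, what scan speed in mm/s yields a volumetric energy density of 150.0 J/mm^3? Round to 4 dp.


v = 144 / (150.0*0.114*0.046) = 183.0664 mm/s


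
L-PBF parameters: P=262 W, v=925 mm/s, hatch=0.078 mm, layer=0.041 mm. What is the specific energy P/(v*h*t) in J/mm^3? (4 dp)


Build rate = 925 * 0.078 * 0.041 = 2.95815 mm^3/s
SE = 262 / 2.95815 = 88.5689 J/mm^3


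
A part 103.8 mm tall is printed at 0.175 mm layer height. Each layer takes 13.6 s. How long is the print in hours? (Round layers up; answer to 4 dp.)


Layers = ceil(103.8/0.175) = 594
t = 594 * 13.6 / 3600 = 2.244 hrs


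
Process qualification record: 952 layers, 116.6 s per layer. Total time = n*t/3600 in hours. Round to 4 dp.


t = 952 * 116.6 / 3600 = 30.8342 hrs


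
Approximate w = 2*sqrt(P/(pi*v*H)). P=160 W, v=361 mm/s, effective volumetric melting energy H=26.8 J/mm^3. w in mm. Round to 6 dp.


w = 2*sqrt(160/(pi*361*26.8)) = 0.145109 mm


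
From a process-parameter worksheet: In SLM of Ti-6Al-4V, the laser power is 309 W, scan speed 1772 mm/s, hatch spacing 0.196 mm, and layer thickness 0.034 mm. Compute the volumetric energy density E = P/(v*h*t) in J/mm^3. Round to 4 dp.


E = 309 / (1772*0.196*0.034) = 26.1674 J/mm^3


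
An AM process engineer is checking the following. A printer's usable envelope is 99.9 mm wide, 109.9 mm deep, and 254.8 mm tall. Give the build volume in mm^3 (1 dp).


V = 99.9 * 109.9 * 254.8 = 2797451.7 mm^3


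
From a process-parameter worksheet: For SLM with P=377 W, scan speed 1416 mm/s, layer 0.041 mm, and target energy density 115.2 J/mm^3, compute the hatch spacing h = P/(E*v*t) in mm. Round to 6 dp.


h = 377 / (115.2*1416*0.041) = 0.056369 mm


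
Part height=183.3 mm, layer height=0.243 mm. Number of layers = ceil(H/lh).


Layers = ceil(183.3/0.243) = 755


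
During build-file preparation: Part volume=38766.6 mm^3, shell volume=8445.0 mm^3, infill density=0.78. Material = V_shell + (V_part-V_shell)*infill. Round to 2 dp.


V_infill = (38766.6 - 8445.0) * 0.78 = 23650.85
V_total = 8445.0 + 23650.85 = 32095.85 mm^3


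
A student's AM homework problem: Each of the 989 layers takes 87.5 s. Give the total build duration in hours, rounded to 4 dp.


t = 989 * 87.5 / 3600 = 24.0382 hrs


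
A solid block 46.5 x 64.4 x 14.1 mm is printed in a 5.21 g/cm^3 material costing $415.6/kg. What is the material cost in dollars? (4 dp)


V = 46.5 * 64.4 * 14.1 = 42223.86 mm^3 = 42.22386 cm^3
Mass = 42.22386 * 5.21 / 1000 = 0.21998631 kg
Cost = 0.21998631 * 415.6 = 91.4263 $


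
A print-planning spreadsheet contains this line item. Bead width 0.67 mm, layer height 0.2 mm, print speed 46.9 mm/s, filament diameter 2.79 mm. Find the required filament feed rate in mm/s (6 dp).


Q = 0.67 * 0.2 * 46.9 = 6.2846 mm^3/s
A_fil = pi*(2.79/2)^2 = 6.11361784 mm^2
v_feed = 6.2846 / 6.11361784 = 1.027967 mm/s


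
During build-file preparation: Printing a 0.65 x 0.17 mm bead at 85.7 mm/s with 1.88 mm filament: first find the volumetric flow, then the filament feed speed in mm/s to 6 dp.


Q = 0.65 * 0.17 * 85.7 = 9.46985 mm^3/s
A_fil = pi*(1.88/2)^2 = 2.77591127 mm^2
v_feed = 9.46985 / 2.77591127 = 3.411438 mm/s


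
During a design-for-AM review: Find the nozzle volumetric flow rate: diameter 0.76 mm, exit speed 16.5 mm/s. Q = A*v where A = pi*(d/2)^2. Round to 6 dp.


A = pi*(0.76/2)^2 = 0.45364598 mm^2
Q = 0.45364598 * 16.5 = 7.485159 mm^3/s


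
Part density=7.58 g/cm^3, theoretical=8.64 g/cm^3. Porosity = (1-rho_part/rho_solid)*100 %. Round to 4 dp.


Porosity = (1-7.58/8.64)*100 = 12.2685 %


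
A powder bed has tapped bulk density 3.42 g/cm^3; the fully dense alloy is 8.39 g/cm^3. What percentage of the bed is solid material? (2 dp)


Packing = (3.42/8.39)*100 = 40.76 %


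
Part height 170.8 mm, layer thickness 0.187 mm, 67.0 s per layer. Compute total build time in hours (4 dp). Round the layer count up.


Layers = ceil(170.8/0.187) = 914
t = 914 * 67.0 / 3600 = 17.0106 hrs


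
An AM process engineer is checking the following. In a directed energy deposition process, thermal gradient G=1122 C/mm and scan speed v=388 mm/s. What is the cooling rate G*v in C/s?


CR = 1122 * 388 = 435336 C/s


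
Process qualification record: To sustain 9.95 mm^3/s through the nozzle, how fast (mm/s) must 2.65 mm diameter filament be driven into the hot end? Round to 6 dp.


A = pi*(2.65/2)^2 = 5.515459
v = 9.95 / 5.515459 = 1.80402 mm/s


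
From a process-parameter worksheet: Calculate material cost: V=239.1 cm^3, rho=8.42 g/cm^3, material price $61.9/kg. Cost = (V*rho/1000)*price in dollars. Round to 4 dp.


Mass = 239.1*8.42/1000 = 2.013222 kg
Cost = 2.013222 * 61.9 = 124.6184 $


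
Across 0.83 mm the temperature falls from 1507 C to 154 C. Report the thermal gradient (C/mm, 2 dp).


G = (1507-154)/0.83 = 1630.12 C/mm


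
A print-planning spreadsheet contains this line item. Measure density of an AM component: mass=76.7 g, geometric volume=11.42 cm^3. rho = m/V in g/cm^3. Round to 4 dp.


rho = 76.7 / 11.42 = 6.7163 g/cm^3


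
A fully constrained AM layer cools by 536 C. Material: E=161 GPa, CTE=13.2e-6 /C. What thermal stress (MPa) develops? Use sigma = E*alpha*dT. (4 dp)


sigma = 161*1000 * 13.2e-6 * 536 = 1139.1072 MPa


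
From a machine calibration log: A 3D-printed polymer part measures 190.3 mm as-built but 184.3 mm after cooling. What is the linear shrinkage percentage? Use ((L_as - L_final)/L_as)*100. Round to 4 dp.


Shrinkage = ((190.3-184.3)/190.3)*100 = 3.1529 %


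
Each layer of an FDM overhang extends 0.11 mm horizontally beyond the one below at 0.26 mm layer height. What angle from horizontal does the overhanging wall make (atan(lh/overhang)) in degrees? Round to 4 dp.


angle = atan(0.26/0.11) = 67.0679 degrees


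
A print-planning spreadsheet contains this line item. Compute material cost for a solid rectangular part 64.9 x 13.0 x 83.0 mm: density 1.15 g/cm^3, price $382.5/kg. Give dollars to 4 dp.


V = 64.9 * 13.0 * 83.0 = 70027.1 mm^3 = 70.0271 cm^3
Mass = 70.0271 * 1.15 / 1000 = 0.08053117 kg
Cost = 0.08053117 * 382.5 = 30.8032 $


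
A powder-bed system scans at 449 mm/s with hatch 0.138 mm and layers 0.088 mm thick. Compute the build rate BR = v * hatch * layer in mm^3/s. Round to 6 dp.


Rate = 449 * 0.138 * 0.088 = 5.452656 mm^3/s


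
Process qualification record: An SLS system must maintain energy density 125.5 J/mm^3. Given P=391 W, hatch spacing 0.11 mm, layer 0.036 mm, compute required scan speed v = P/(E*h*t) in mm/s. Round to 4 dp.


v = 391 / (125.5*0.11*0.036) = 786.752 mm/s


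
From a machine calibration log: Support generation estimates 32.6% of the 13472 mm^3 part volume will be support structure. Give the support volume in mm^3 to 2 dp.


V_support = 13472 * 0.326 = 4391.87 mm^3


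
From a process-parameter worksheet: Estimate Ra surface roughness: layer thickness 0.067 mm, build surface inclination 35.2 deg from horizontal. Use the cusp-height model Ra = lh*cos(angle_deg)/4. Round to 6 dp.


Ra = 0.067 * cos(35.2) / 4 = 0.013687 mm


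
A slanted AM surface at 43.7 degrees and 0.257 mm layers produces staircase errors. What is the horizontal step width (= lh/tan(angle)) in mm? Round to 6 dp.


step = 0.257 / tan(43.7) = 0.268935 mm


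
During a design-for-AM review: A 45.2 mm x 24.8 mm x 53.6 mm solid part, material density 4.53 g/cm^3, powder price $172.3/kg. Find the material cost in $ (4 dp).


V = 45.2 * 24.8 * 53.6 = 60083.456 mm^3 = 60.083456 cm^3
Mass = 60.083456 * 4.53 / 1000 = 0.27217806 kg
Cost = 0.27217806 * 172.3 = 46.8963 $


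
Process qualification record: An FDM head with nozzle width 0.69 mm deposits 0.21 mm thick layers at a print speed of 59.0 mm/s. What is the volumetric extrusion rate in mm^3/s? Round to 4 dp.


Rate = 0.69 * 0.21 * 59.0 = 8.5491 mm^3/s


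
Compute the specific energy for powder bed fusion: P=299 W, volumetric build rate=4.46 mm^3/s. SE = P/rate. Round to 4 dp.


SE = 299 / 4.46 = 67.0404 J/mm^3


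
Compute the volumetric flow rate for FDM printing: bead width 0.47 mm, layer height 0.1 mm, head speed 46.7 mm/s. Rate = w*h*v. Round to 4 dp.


Rate = 0.47 * 0.1 * 46.7 = 2.1949 mm^3/s


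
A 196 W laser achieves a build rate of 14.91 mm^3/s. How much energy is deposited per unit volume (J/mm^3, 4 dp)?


SE = 196 / 14.91 = 13.1455 J/mm^3


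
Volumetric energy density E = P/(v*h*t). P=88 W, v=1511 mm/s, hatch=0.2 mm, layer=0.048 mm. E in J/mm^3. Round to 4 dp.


E = 88 / (1511*0.2*0.048) = 6.0666 J/mm^3


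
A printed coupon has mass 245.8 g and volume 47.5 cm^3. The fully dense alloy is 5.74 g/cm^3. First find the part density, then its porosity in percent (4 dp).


rho_part = 245.8 / 47.5 = 5.17473684 g/cm^3
Porosity = (1 - 5.17473684/5.74)*100 = 9.8478 %


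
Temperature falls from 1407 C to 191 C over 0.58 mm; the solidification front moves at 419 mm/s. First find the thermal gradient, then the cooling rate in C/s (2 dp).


G = (1407-191)/0.58 = 2096.55172414 C/mm
CR = 2096.55172414 * 419 = 878455.17 C/s


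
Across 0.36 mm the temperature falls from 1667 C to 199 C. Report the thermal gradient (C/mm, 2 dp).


G = (1667-199)/0.36 = 4077.78 C/mm


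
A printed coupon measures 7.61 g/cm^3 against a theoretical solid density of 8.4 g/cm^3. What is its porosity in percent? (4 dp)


Porosity = (1-7.61/8.4)*100 = 9.4048 %


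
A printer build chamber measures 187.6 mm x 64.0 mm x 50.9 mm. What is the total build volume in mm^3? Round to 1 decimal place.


V = 187.6 * 64.0 * 50.9 = 611125.8 mm^3


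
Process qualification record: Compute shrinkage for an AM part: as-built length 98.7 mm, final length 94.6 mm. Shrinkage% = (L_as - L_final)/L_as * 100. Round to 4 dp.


Shrinkage = ((98.7-94.6)/98.7)*100 = 4.154 %


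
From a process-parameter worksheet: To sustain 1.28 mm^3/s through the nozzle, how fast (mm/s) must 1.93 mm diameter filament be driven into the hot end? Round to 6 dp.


A = pi*(1.93/2)^2 = 2.92553
v = 1.28 / 2.92553 = 0.437528 mm/s


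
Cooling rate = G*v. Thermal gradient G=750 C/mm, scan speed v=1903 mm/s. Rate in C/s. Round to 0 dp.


CR = 750 * 1903 = 1427250 C/s


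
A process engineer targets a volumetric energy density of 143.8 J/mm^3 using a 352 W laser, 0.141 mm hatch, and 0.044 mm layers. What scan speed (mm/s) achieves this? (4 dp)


v = 352 / (143.8*0.141*0.044) = 394.559 mm/s


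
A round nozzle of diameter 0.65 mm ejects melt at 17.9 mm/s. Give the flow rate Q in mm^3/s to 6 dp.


A = pi*(0.65/2)^2 = 0.33183072 mm^2
Q = 0.33183072 * 17.9 = 5.93977 mm^3/s


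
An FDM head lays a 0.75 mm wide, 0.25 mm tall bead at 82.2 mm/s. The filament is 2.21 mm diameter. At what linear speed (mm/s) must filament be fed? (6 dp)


Q = 0.75 * 0.25 * 82.2 = 15.4125 mm^3/s
A_fil = pi*(2.21/2)^2 = 3.83596317 mm^2
v_feed = 15.4125 / 3.83596317 = 4.017896 mm/s


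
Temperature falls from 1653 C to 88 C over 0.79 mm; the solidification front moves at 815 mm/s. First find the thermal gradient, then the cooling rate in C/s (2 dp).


G = (1653-88)/0.79 = 1981.01265823 C/mm
CR = 1981.01265823 * 815 = 1614525.32 C/s


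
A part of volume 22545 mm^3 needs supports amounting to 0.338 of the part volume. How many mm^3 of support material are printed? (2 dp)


V_support = 22545 * 0.338 = 7620.21 mm^3


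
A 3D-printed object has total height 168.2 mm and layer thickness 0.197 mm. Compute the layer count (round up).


Layers = ceil(168.2/0.197) = 854


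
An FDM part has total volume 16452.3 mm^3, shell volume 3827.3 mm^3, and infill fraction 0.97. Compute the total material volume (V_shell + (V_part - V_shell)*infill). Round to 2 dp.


V_infill = (16452.3 - 3827.3) * 0.97 = 12246.25
V_total = 3827.3 + 12246.25 = 16073.55 mm^3


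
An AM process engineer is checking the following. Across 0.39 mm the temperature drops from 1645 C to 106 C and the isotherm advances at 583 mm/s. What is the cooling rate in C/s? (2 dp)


G = (1645-106)/0.39 = 3946.15384615 C/mm
CR = 3946.15384615 * 583 = 2300607.69 C/s


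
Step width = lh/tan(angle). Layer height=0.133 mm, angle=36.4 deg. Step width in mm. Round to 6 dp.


step = 0.133 / tan(36.4) = 0.180397 mm


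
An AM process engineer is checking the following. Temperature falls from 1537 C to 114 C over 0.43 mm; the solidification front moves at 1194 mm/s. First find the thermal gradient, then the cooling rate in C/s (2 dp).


G = (1537-114)/0.43 = 3309.30232558 C/mm
CR = 3309.30232558 * 1194 = 3951306.98 C/s


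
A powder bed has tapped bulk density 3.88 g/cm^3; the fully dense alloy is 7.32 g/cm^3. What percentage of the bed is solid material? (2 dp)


Packing = (3.88/7.32)*100 = 53.01 %


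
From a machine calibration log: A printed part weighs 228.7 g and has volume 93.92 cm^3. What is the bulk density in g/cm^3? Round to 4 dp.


rho = 228.7 / 93.92 = 2.4351 g/cm^3


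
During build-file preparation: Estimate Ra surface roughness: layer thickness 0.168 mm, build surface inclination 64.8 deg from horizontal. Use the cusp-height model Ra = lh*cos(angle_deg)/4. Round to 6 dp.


Ra = 0.168 * cos(64.8) / 4 = 0.017883 mm


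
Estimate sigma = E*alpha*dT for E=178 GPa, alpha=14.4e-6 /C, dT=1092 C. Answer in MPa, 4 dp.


sigma = 178*1000 * 14.4e-6 * 1092 = 2799.0144 MPa


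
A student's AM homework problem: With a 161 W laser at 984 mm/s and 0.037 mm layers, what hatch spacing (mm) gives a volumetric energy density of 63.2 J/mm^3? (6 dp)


h = 161 / (63.2*984*0.037) = 0.06997 mm


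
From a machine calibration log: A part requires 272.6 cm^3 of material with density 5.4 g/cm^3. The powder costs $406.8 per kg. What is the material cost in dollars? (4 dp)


Mass = 272.6*5.4/1000 = 1.47204 kg
Cost = 1.47204 * 406.8 = 598.8259 $


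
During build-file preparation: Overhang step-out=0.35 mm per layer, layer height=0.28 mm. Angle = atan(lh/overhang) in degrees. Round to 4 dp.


angle = atan(0.28/0.35) = 38.6598 degrees


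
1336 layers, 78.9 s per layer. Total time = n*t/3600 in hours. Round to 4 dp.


t = 1336 * 78.9 / 3600 = 29.2807 hrs


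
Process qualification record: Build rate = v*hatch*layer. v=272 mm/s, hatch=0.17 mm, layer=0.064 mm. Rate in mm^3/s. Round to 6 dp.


Rate = 272 * 0.17 * 0.064 = 2.95936 mm^3/s


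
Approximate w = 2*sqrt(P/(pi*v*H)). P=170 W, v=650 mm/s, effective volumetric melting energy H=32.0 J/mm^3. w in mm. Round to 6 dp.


w = 2*sqrt(170/(pi*650*32.0)) = 0.102011 mm


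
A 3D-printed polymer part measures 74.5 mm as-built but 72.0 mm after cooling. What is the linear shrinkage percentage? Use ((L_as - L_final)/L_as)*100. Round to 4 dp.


Shrinkage = ((74.5-72.0)/74.5)*100 = 3.3557 %


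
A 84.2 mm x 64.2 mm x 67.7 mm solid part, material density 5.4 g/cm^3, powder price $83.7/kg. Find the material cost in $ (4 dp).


V = 84.2 * 64.2 * 67.7 = 365961.828 mm^3 = 365.961828 cm^3
Mass = 365.961828 * 5.4 / 1000 = 1.97619387 kg
Cost = 1.97619387 * 83.7 = 165.4074 $


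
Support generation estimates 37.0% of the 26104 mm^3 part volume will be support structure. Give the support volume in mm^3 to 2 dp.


V_support = 26104 * 0.37 = 9658.48 mm^3


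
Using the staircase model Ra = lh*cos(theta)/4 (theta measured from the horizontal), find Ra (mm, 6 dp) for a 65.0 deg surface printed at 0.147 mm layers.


Ra = 0.147 * cos(65.0) / 4 = 0.015531 mm


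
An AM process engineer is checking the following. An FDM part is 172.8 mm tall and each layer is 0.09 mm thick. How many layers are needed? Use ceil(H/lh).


Layers = ceil(172.8/0.09) = 1920


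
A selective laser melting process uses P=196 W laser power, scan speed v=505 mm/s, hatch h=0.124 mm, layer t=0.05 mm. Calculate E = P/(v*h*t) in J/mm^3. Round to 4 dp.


E = 196 / (505*0.124*0.05) = 62.5998 J/mm^3


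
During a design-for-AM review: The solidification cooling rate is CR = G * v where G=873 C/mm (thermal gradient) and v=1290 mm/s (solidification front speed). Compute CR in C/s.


CR = 873 * 1290 = 1126170 C/s


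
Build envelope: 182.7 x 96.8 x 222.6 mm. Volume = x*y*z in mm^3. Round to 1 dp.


V = 182.7 * 96.8 * 222.6 = 3936761.1 mm^3


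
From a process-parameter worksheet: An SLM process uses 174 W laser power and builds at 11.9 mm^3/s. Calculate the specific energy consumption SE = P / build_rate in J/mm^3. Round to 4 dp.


SE = 174 / 11.9 = 14.6218 J/mm^3


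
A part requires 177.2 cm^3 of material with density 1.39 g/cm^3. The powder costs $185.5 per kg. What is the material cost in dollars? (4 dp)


Mass = 177.2*1.39/1000 = 0.246308 kg
Cost = 0.246308 * 185.5 = 45.6901 $


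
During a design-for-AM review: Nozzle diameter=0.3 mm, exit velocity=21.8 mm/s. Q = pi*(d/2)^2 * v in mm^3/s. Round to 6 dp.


A = pi*(0.3/2)^2 = 0.07068583 mm^2
Q = 0.07068583 * 21.8 = 1.540951 mm^3/s


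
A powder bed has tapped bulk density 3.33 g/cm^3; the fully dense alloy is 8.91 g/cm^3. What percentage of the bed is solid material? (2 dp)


Packing = (3.33/8.91)*100 = 37.37 %


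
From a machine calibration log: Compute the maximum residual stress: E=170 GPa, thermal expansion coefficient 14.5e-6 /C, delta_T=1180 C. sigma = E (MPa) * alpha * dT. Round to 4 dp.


sigma = 170*1000 * 14.5e-6 * 1180 = 2908.7 MPa


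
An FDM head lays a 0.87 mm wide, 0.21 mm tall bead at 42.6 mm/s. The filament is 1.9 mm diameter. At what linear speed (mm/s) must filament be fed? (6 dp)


Q = 0.87 * 0.21 * 42.6 = 7.78302 mm^3/s
A_fil = pi*(1.9/2)^2 = 2.83528737 mm^2
v_feed = 7.78302 / 2.83528737 = 2.745055 mm/s


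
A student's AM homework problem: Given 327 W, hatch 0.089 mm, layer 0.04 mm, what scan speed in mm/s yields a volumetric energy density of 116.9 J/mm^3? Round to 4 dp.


v = 327 / (116.9*0.089*0.04) = 785.7479 mm/s


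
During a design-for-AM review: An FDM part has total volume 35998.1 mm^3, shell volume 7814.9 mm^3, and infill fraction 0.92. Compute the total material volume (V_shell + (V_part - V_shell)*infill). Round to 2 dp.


V_infill = (35998.1 - 7814.9) * 0.92 = 25928.54
V_total = 7814.9 + 25928.54 = 33743.44 mm^3


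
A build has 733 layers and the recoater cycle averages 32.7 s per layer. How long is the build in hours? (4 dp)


t = 733 * 32.7 / 3600 = 6.6581 hrs


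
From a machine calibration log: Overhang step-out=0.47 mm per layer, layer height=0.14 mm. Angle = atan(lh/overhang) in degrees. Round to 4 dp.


angle = atan(0.14/0.47) = 16.5873 degrees


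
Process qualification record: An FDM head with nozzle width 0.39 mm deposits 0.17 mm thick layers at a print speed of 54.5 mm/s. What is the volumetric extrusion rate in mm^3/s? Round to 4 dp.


Rate = 0.39 * 0.17 * 54.5 = 3.6134 mm^3/s


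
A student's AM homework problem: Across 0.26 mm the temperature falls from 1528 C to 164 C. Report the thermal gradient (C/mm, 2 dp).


G = (1528-164)/0.26 = 5246.15 C/mm


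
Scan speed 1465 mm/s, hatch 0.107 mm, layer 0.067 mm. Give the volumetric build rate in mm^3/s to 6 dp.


Rate = 1465 * 0.107 * 0.067 = 10.502585 mm^3/s


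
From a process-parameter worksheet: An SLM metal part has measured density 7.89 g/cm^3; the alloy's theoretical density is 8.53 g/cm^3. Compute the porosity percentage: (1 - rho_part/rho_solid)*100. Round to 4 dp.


Porosity = (1-7.89/8.53)*100 = 7.5029 %


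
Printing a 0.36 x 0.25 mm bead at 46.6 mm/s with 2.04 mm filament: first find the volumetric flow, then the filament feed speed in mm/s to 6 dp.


Q = 0.36 * 0.25 * 46.6 = 4.194 mm^3/s
A_fil = pi*(2.04/2)^2 = 3.268513 mm^2
v_feed = 4.194 / 3.268513 = 1.283152 mm/s


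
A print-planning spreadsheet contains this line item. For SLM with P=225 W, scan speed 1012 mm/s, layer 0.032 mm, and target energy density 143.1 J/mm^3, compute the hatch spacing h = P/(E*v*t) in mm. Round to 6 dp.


h = 225 / (143.1*1012*0.032) = 0.048553 mm


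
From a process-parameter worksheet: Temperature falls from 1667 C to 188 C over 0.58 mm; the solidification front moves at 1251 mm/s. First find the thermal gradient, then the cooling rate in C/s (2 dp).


G = (1667-188)/0.58 = 2550.0 C/mm
CR = 2550.0 * 1251 = 3190050.0 C/s


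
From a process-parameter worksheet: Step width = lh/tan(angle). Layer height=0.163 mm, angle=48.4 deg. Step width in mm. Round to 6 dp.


step = 0.163 / tan(48.4) = 0.144718 mm


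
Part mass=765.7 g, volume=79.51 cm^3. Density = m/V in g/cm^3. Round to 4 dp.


rho = 765.7 / 79.51 = 9.6302 g/cm^3
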